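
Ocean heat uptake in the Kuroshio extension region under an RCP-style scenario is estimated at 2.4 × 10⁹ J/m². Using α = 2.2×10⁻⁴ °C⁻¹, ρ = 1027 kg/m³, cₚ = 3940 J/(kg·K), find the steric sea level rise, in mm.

Δh = αQ/(ρcₚ) = 2.2×10⁻⁴ × 2.4×10⁹ / (1027 × 3940) ≈ 0.13049 m

130 mm of thermosteric rise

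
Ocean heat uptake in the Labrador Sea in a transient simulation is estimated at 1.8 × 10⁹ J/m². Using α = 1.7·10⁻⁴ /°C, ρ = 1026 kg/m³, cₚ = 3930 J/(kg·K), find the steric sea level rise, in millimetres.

Δh = αQ/(ρcₚ) = 1.7×10⁻⁴ × 1.8×10⁹ / (1026 × 3930) ≈ 0.075889 m

Δh = 75.9 mm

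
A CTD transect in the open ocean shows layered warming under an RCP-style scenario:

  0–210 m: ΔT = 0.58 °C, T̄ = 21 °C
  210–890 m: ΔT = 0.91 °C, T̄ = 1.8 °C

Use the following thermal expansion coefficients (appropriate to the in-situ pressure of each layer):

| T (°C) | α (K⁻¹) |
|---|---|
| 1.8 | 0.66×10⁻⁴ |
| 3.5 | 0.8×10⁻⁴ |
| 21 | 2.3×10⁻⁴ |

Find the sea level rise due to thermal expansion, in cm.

about 6.9 cm

Layer 1 at 21 °C → α = 2.3×10⁻⁴ K⁻¹
Layer 2 at 1.8 °C → α = 0.66×10⁻⁴ K⁻¹
Layer 1: 210 × 0.58 × 2.3×10⁻⁴ = 0.028014 m
680 × 0.91 × 0.66×10⁻⁴ = 0.0408408 m
Δh = 0.028014 + 0.0408408 = 0.0688548 m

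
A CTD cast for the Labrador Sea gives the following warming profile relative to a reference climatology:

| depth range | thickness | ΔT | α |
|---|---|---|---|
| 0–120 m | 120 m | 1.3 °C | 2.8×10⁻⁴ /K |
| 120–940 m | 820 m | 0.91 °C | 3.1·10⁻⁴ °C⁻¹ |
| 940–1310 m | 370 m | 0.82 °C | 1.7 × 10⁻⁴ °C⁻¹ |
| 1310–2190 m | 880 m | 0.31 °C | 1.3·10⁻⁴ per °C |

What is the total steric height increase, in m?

120 × 1.3 × 2.8×10⁻⁴ = 0.04368 m
120–940 m: 0.91 × 820 × 3.1×10⁻⁴ = 0.231322 m
Layer 3: 0.82 × 1.7×10⁻⁴ × 370 = 0.051578 m
1310–2190 m: 0.31 × 880 × 1.3×10⁻⁴ = 0.035464 m
Δh = 0.04368 + 0.231322 + 0.051578 + 0.035464 = 0.362044 m

Δh ≈ 0.362 m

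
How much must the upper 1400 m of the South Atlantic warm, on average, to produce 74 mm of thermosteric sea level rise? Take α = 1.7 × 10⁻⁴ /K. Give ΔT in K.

ΔT = Δh/(αH) = 0.074 / (1.7×10⁻⁴ × 1400) ≈ 0.3109 K

ΔT ≈ 0.311 K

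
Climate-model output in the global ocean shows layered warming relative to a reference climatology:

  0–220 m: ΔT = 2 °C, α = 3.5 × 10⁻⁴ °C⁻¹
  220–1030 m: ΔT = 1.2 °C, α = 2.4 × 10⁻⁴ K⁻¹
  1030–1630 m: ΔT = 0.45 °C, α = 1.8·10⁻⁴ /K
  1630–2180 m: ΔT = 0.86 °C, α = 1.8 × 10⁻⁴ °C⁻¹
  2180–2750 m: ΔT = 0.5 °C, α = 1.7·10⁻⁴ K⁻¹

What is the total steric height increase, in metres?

Δh = 0.569 m

Layer 1: 3.5×10⁻⁴ × 220 × 2 = 0.15400 m
220–1030 m: 2.4×10⁻⁴ × 1.2 × 810 = 0.23328 m
Layer 3: 0.45 × 1.8×10⁻⁴ × 600 = 0.04860 m
1630–2180 m: 550 × 1.8×10⁻⁴ × 0.86 = 0.08514 m
Layer 5: 570 × 1.7×10⁻⁴ × 0.5 = 0.04845 m
Δh = 0.15400 + 0.23328 + 0.04860 + 0.08514 + 0.04845 = 0.56947 m ≈ 0.569 m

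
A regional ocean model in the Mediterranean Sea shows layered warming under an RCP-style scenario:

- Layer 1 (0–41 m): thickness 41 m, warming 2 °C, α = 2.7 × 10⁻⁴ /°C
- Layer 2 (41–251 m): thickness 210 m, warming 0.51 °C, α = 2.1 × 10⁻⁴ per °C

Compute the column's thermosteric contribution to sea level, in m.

about 0.045 m

0–41 m: 2.7×10⁻⁴ × 2 × 41 = 0.02214 m
Layer 2: 2.1×10⁻⁴ × 0.51 × 210 = 0.022491 m
Δh = 0.02214 + 0.022491 = 0.044631 m ≈ 0.045 m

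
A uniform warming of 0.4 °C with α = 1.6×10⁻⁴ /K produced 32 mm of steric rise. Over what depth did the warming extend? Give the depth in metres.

500 m

H = Δh/(αΔT) = 0.032 / (1.6×10⁻⁴ × 0.4) = 500.0 m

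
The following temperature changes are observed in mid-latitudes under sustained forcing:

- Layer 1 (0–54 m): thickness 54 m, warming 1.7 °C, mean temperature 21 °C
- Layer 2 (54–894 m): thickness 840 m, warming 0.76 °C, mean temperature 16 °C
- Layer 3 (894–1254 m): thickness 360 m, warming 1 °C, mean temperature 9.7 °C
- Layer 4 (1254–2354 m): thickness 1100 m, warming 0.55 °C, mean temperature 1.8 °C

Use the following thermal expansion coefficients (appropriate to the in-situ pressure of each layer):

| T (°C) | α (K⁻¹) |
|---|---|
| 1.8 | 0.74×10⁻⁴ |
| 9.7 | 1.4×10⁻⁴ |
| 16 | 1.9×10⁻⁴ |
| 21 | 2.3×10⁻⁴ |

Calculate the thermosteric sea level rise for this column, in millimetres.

about 240 mm

Layer 1 at 21 °C → α = 2.3×10⁻⁴ K⁻¹
Layer 2 at 16 °C → α = 1.9×10⁻⁴ K⁻¹
Layer 3 at 9.7 °C → α = 1.4×10⁻⁴ K⁻¹
Layer 4 at 1.8 °C → α = 0.74×10⁻⁴ K⁻¹
0–54 m: 1.7 × 54 × 2.3×10⁻⁴ = 0.021114 m
Layer 2: 1.9×10⁻⁴ × 0.76 × 840 = 0.121296 m
894–1254 m: 360 × 1.4×10⁻⁴ × 1 = 0.05040 m
1254–2354 m: 0.74×10⁻⁴ × 0.55 × 1100 = 0.04477 m
Δh = 0.021114 + 0.121296 + 0.05040 + 0.04477 = 0.23758 m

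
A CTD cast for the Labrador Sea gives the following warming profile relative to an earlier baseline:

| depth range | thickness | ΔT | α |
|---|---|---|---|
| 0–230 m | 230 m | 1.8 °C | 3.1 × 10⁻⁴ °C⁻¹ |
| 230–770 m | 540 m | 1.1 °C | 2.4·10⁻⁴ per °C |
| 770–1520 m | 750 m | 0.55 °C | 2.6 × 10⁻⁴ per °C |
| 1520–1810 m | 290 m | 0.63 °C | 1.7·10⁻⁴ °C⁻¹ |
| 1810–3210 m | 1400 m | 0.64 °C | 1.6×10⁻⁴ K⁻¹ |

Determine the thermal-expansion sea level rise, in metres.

1.8 × 3.1×10⁻⁴ × 230 = 0.12834 m
230–770 m: 540 × 2.4×10⁻⁴ × 1.1 = 0.14256 m
Layer 3: 0.55 × 750 × 2.6×10⁻⁴ = 0.10725 m
Layer 4: 290 × 0.63 × 1.7×10⁻⁴ = 0.031059 m
0.64 × 1400 × 1.6×10⁻⁴ = 0.14336 m
Δh = 0.12834 + 0.14256 + 0.10725 + 0.031059 + 0.14336 = 0.552569 m

0.553 m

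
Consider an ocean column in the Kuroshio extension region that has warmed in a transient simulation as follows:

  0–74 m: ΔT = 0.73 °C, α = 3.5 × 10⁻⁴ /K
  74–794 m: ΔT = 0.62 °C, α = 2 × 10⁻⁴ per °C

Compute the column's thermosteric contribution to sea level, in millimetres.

0–74 m: 0.73 × 3.5×10⁻⁴ × 74 = 0.018907 m
74–794 m: 0.62 × 2×10⁻⁴ × 720 = 0.08928 m
Δh = 0.018907 + 0.08928 = 0.108187 m ≈ 110 mm

Δh = 110 mm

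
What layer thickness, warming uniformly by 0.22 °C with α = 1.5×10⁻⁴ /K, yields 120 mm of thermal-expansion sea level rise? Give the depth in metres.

H = Δh/(αΔT) = 0.12 / (1.5×10⁻⁴ × 0.22) ≈ 3636 m

about 3600 m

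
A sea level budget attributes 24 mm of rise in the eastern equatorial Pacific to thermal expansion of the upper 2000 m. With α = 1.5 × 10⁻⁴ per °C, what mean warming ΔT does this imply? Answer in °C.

ΔT = Δh/(αH) = 0.024 / (1.5×10⁻⁴ × 2000) = 0.08000 °C

ΔT ≈ 0.080 °C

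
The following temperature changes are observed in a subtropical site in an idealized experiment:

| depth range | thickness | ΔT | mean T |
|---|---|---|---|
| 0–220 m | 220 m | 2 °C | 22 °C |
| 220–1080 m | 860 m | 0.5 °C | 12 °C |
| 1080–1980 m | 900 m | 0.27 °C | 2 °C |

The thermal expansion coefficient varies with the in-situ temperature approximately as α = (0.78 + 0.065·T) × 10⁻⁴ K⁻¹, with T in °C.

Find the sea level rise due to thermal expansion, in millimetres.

Layer 1: α = (0.78 + 0.065×22)×10⁻⁴ = 2.21×10⁻⁴ K⁻¹
Layer 2: α = (0.78 + 0.065×12)×10⁻⁴ = 1.56×10⁻⁴ K⁻¹
Layer 3: α = (0.78 + 0.065×2)×10⁻⁴ = 0.91×10⁻⁴ K⁻¹
Layer 1: 220 × 2 × 2.21×10⁻⁴ = 0.09724 m
Layer 2: 860 × 0.5 × 1.56×10⁻⁴ = 0.06708 m
Layer 3: 900 × 0.91×10⁻⁴ × 0.27 = 0.022113 m
Δh = 0.09724 + 0.06708 + 0.022113 = 0.186433 m

186 mm of thermosteric rise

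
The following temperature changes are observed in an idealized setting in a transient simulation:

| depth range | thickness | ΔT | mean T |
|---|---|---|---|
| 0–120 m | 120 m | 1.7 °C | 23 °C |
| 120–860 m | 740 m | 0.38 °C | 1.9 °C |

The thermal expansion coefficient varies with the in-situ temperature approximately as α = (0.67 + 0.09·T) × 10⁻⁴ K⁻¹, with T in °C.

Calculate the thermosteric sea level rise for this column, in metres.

Layer 1: α = (0.67 + 0.09×23)×10⁻⁴ = 2.74×10⁻⁴ K⁻¹
Layer 2: α = (0.67 + 0.09×1.9)×10⁻⁴ = 0.841×10⁻⁴ K⁻¹
1.7 × 120 × 2.74×10⁻⁴ = 0.055896 m
Layer 2: 740 × 0.841×10⁻⁴ × 0.38 = 0.02364892 m
Δh = 0.055896 + 0.02364892 = 0.07954492 m ≈ 0.0795 m

0.0795 m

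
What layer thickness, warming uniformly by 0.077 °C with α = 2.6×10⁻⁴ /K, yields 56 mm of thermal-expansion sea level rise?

about 2800 m

H = Δh/(αΔT) = 0.056 / (2.6×10⁻⁴ × 0.077) ≈ 2797 m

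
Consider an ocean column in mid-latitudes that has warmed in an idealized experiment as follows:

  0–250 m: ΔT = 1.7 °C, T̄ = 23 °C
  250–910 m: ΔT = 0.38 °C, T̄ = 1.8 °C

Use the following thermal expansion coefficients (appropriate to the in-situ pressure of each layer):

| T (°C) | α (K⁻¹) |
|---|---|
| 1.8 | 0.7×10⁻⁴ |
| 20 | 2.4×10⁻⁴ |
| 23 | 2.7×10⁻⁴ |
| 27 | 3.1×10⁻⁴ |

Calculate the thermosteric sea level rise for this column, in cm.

Δh = 13.2 cm

Layer 1 at 23 °C → α = 2.7×10⁻⁴ K⁻¹
Layer 2 at 1.8 °C → α = 0.7×10⁻⁴ K⁻¹
0–250 m: 250 × 1.7 × 2.7×10⁻⁴ = 0.11475 m
0.38 × 660 × 0.7×10⁻⁴ = 0.017556 m
Δh = 0.11475 + 0.017556 = 0.132306 m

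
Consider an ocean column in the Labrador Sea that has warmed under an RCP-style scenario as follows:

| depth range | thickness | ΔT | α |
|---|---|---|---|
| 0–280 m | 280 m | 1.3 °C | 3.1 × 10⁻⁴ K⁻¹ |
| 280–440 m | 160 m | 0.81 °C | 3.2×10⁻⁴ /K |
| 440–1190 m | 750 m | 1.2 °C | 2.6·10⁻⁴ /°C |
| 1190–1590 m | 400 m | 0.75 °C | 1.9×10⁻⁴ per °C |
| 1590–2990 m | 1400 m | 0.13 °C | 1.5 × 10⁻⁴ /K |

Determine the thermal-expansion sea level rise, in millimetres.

3.1×10⁻⁴ × 1.3 × 280 = 0.11284 m
280–440 m: 0.81 × 160 × 3.2×10⁻⁴ = 0.041472 m
2.6×10⁻⁴ × 750 × 1.2 = 0.23400 m
Layer 4: 0.75 × 1.9×10⁻⁴ × 400 = 0.05700 m
Layer 5: 0.13 × 1.5×10⁻⁴ × 1400 = 0.02730 m
Δh = 0.11284 + 0.041472 + 0.23400 + 0.05700 + 0.02730 = 0.472612 m

470 mm of thermosteric rise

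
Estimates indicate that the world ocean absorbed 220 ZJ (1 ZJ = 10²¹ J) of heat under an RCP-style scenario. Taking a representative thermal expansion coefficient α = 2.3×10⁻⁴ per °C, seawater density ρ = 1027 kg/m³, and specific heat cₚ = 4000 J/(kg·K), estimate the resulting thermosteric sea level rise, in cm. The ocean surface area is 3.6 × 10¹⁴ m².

Per unit area: Q = 220×10²¹ / (3.6×10¹⁴) ≈ 6.111×10⁸ J/m²
Δh = αQ/(ρcₚ) = 2.3×10⁻⁴ × 6.111×10⁸ / (1027 × 4000) ≈ 0.034214 m

3.42 cm of thermosteric rise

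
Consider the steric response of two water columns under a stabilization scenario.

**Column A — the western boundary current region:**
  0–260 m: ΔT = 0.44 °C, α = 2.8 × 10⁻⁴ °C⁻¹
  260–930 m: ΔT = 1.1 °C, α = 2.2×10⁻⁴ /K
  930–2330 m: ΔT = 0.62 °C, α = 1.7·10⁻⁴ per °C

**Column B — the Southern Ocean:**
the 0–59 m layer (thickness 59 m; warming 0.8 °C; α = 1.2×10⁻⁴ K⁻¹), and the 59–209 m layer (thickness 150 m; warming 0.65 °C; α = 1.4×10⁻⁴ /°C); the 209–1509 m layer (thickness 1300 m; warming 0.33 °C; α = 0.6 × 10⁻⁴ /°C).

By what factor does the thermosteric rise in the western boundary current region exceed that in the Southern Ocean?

7.6

A 0–260 m: 2.8×10⁻⁴ × 260 × 0.44 = 0.032032 m
A 2.2×10⁻⁴ × 670 × 1.1 = 0.16214 m
A 930–2330 m: 0.62 × 1.7×10⁻⁴ × 1400 = 0.14756 m
A total: 0.341732 m
B Layer 1: 0.8 × 59 × 1.2×10⁻⁴ = 0.005664 m
B 59–209 m: 0.65 × 1.4×10⁻⁴ × 150 = 0.01365 m
B 0.6×10⁻⁴ × 0.33 × 1300 = 0.02574 m
B total: 0.045054 m
Ratio: 0.341732 / 0.045054 ≈ 7.585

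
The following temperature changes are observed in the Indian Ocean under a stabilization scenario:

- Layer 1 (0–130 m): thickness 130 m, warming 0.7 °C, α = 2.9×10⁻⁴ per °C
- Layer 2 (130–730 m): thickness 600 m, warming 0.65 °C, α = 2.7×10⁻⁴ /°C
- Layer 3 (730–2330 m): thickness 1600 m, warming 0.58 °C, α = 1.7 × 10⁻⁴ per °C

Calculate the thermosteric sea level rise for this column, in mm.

0–130 m: 2.9×10⁻⁴ × 0.7 × 130 = 0.02639 m
130–730 m: 600 × 2.7×10⁻⁴ × 0.65 = 0.10530 m
Layer 3: 1600 × 0.58 × 1.7×10⁻⁴ = 0.15776 m
Δh = 0.02639 + 0.10530 + 0.15776 = 0.28945 m

289 mm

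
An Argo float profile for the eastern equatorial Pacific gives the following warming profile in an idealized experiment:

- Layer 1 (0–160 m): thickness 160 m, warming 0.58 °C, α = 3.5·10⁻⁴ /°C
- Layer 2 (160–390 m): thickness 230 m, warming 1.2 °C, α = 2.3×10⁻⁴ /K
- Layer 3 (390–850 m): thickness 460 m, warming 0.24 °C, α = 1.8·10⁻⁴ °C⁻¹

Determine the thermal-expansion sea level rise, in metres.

Δh ≈ 0.12 m

0–160 m: 0.58 × 3.5×10⁻⁴ × 160 = 0.03248 m
Layer 2: 230 × 2.3×10⁻⁴ × 1.2 = 0.06348 m
Layer 3: 1.8×10⁻⁴ × 0.24 × 460 = 0.019872 m
Δh = 0.03248 + 0.06348 + 0.019872 = 0.115832 m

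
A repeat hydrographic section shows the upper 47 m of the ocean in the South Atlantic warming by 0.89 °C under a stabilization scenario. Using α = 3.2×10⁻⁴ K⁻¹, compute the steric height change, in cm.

Δh = αΔT·H = 3.2×10⁻⁴ × 0.89 × 47 = 0.0133856 m

Δh ≈ 1.3 cm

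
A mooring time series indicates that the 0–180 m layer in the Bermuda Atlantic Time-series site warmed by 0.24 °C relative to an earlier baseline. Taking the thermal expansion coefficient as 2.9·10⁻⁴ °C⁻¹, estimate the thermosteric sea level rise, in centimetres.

Δh = αΔT·H = 2.9×10⁻⁴ × 0.24 × 180 = 0.012528 m

1.3 cm of thermosteric rise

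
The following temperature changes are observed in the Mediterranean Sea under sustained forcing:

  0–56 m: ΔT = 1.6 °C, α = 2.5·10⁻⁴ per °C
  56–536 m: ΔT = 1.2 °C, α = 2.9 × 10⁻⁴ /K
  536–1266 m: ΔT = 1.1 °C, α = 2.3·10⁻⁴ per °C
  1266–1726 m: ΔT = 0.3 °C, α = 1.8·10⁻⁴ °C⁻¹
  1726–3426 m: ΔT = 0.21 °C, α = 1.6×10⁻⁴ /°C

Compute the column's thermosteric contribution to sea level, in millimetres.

456 mm of thermosteric rise

Layer 1: 2.5×10⁻⁴ × 56 × 1.6 = 0.02240 m
Layer 2: 1.2 × 2.9×10⁻⁴ × 480 = 0.16704 m
2.3×10⁻⁴ × 730 × 1.1 = 0.18469 m
0.3 × 460 × 1.8×10⁻⁴ = 0.02484 m
1726–3426 m: 1700 × 1.6×10⁻⁴ × 0.21 = 0.05712 m
Δh = 0.02240 + 0.16704 + 0.18469 + 0.02484 + 0.05712 = 0.45609 m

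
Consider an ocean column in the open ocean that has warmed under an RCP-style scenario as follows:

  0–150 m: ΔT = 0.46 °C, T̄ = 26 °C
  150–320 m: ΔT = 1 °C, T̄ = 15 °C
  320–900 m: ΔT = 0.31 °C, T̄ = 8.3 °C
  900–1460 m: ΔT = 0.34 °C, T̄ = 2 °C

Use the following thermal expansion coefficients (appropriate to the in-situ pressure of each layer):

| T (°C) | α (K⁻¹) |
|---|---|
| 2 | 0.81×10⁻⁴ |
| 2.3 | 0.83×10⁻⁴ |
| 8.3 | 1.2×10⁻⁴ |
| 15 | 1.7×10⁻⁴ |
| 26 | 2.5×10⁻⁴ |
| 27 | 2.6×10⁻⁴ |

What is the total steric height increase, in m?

0.0831 m of thermosteric rise

Layer 1 at 26 °C → α = 2.5×10⁻⁴ K⁻¹
Layer 2 at 15 °C → α = 1.7×10⁻⁴ K⁻¹
Layer 3 at 8.3 °C → α = 1.2×10⁻⁴ K⁻¹
Layer 4 at 2 °C → α = 0.81×10⁻⁴ K⁻¹
Layer 1: 2.5×10⁻⁴ × 0.46 × 150 = 0.01725 m
150–320 m: 170 × 1.7×10⁻⁴ × 1 = 0.02890 m
0.31 × 580 × 1.2×10⁻⁴ = 0.021576 m
560 × 0.34 × 0.81×10⁻⁴ = 0.0154224 m
Δh = 0.01725 + 0.02890 + 0.021576 + 0.0154224 = 0.0831484 m ≈ 0.0831 m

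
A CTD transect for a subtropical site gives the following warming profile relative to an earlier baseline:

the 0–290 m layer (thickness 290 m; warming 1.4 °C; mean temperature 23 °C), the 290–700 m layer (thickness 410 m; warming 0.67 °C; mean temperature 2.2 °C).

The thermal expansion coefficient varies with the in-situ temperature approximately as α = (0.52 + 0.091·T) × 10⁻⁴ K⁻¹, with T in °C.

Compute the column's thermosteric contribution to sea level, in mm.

126 mm

Layer 1: α = (0.52 + 0.091×23)×10⁻⁴ = 2.613×10⁻⁴ K⁻¹
Layer 2: α = (0.52 + 0.091×2.2)×10⁻⁴ = 0.7202×10⁻⁴ K⁻¹
Layer 1: 290 × 2.613×10⁻⁴ × 1.4 = 0.1060878 m
410 × 0.7202×10⁻⁴ × 0.67 = 0.019783894 m
Δh = 0.1060878 + 0.019783894 = 0.125871694 m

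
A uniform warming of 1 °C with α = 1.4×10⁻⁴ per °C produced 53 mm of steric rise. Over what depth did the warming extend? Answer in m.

H = Δh/(αΔT) = 0.053 / (1.4×10⁻⁴ × 1) ≈ 378.6 m

H ≈ 379 m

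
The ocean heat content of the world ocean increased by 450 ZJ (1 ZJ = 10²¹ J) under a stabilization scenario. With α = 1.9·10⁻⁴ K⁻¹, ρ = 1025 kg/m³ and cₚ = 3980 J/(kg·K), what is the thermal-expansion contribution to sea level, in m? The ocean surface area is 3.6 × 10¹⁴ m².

about 0.058 m

Per unit area: Q = 450×10²¹ / (3.6×10¹⁴) = 1.25×10⁹ J/m²
Δh = αQ/(ρcₚ) = 1.9×10⁻⁴ × 1.25×10⁹ / (1025 × 3980) ≈ 0.058218 m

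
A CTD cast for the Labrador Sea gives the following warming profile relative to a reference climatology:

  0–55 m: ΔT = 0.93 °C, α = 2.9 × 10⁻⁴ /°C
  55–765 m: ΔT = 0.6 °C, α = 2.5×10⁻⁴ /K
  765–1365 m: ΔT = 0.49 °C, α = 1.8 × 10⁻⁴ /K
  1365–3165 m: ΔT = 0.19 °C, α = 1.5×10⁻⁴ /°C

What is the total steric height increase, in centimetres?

Layer 1: 2.9×10⁻⁴ × 55 × 0.93 = 0.0148335 m
55–765 m: 0.6 × 2.5×10⁻⁴ × 710 = 0.10650 m
765–1365 m: 1.8×10⁻⁴ × 600 × 0.49 = 0.05292 m
1365–3165 m: 1800 × 1.5×10⁻⁴ × 0.19 = 0.05130 m
Δh = 0.0148335 + 0.10650 + 0.05292 + 0.05130 = 0.2255535 m ≈ 22.6 cm

Δh ≈ 22.6 cm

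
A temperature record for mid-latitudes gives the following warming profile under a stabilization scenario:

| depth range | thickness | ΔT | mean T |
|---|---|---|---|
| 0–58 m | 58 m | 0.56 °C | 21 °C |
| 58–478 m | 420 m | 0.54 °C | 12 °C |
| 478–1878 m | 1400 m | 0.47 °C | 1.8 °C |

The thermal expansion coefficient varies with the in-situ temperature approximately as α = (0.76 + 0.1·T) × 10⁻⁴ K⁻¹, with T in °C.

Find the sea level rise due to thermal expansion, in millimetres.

Δh ≈ 116 mm

Layer 1: α = (0.76 + 0.1×21)×10⁻⁴ = 2.86×10⁻⁴ K⁻¹
Layer 2: α = (0.76 + 0.1×12)×10⁻⁴ = 1.96×10⁻⁴ K⁻¹
Layer 3: α = (0.76 + 0.1×1.8)×10⁻⁴ = 0.94×10⁻⁴ K⁻¹
0–58 m: 0.56 × 58 × 2.86×10⁻⁴ = 0.00928928 m
0.54 × 420 × 1.96×10⁻⁴ = 0.0444528 m
478–1878 m: 1400 × 0.94×10⁻⁴ × 0.47 = 0.061852 m
Δh = 0.00928928 + 0.0444528 + 0.061852 = 0.11559408 m ≈ 116 mm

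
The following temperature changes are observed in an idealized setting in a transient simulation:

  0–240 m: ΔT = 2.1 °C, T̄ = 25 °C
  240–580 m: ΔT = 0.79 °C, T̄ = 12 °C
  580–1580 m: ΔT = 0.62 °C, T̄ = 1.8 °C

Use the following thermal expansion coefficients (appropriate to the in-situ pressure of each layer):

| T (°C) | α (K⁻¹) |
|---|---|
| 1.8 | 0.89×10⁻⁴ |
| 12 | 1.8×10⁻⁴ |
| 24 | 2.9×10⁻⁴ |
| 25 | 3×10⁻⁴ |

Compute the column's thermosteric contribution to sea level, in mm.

Δh = 250 mm

Layer 1 at 25 °C → α = 3×10⁻⁴ K⁻¹
Layer 2 at 12 °C → α = 1.8×10⁻⁴ K⁻¹
Layer 3 at 1.8 °C → α = 0.89×10⁻⁴ K⁻¹
3×10⁻⁴ × 240 × 2.1 = 0.15120 m
0.79 × 1.8×10⁻⁴ × 340 = 0.048348 m
Layer 3: 1000 × 0.89×10⁻⁴ × 0.62 = 0.05518 m
Δh = 0.15120 + 0.048348 + 0.05518 = 0.254728 m ≈ 250 mm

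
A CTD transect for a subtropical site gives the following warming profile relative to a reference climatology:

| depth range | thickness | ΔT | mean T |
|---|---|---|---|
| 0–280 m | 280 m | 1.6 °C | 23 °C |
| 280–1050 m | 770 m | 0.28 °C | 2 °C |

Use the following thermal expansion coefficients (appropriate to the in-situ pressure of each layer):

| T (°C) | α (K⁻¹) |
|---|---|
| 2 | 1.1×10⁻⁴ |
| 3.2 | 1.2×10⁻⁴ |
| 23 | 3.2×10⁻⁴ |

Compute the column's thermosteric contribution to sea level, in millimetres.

about 170 mm

Layer 1 at 23 °C → α = 3.2×10⁻⁴ K⁻¹
Layer 2 at 2 °C → α = 1.1×10⁻⁴ K⁻¹
3.2×10⁻⁴ × 280 × 1.6 = 0.14336 m
280–1050 m: 0.28 × 770 × 1.1×10⁻⁴ = 0.023716 m
Δh = 0.14336 + 0.023716 = 0.167076 m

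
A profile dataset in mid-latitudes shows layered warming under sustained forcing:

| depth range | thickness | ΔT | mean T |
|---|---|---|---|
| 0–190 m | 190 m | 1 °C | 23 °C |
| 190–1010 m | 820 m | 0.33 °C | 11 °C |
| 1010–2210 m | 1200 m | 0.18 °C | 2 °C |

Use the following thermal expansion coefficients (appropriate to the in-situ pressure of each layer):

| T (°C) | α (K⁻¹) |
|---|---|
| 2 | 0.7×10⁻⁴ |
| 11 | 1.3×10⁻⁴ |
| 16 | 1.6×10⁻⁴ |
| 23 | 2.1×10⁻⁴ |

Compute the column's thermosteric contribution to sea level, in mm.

Layer 1 at 23 °C → α = 2.1×10⁻⁴ K⁻¹
Layer 2 at 11 °C → α = 1.3×10⁻⁴ K⁻¹
Layer 3 at 2 °C → α = 0.7×10⁻⁴ K⁻¹
Layer 1: 2.1×10⁻⁴ × 190 × 1 = 0.03990 m
190–1010 m: 0.33 × 1.3×10⁻⁴ × 820 = 0.035178 m
0.7×10⁻⁴ × 1200 × 0.18 = 0.01512 m
Δh = 0.03990 + 0.035178 + 0.01512 = 0.090198 m ≈ 90 mm

90 mm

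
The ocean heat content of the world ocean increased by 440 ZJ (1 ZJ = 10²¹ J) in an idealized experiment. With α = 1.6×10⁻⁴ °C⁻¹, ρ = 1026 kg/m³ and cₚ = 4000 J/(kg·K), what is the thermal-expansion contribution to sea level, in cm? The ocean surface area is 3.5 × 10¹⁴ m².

4.90 cm of thermosteric rise

Per unit area: Q = 440×10²¹ / (3.5×10¹⁴) ≈ 1.257×10⁹ J/m²
Δh = αQ/(ρcₚ) = 1.6×10⁻⁴ × 1.257×10⁹ / (1026 × 4000) ≈ 0.049006 m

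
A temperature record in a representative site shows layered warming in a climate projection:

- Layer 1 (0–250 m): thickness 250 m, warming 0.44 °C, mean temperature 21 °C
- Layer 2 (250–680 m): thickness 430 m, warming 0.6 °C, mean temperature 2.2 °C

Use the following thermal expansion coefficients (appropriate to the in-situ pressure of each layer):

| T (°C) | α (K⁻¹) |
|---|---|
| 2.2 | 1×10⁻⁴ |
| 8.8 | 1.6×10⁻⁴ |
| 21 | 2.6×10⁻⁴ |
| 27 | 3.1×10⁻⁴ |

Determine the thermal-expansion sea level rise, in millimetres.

about 54.4 mm

Layer 1 at 21 °C → α = 2.6×10⁻⁴ K⁻¹
Layer 2 at 2.2 °C → α = 1×10⁻⁴ K⁻¹
0–250 m: 2.6×10⁻⁴ × 0.44 × 250 = 0.02860 m
Layer 2: 0.6 × 430 × 1×10⁻⁴ = 0.02580 m
Δh = 0.02860 + 0.02580 = 0.05440 m ≈ 54.4 mm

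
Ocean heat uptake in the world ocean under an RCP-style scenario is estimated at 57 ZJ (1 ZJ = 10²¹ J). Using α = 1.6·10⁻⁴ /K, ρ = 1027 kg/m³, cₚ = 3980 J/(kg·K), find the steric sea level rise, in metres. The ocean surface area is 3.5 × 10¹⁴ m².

Per unit area: Q = 57×10²¹ / (3.5×10¹⁴) ≈ 1.629×10⁸ J/m²
Δh = αQ/(ρcₚ) = 1.6×10⁻⁴ × 1.629×10⁸ / (1027 × 3980) ≈ 0.0063766 m

0.0064 m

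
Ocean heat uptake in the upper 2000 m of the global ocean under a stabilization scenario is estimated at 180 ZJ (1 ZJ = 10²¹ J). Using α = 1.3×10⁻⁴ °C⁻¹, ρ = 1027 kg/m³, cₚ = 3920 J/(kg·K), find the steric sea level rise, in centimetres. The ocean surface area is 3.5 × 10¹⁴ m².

1.66 cm of thermosteric rise

Per unit area: Q = 180×10²¹ / (3.5×10¹⁴) ≈ 5.143×10⁸ J/m²
Δh = αQ/(ρcₚ) = 1.3×10⁻⁴ × 5.143×10⁸ / (1027 × 3920) ≈ 0.016607 m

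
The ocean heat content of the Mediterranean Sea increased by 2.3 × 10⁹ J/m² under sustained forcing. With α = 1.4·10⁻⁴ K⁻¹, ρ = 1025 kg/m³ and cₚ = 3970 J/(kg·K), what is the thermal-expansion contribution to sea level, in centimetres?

Δh = αQ/(ρcₚ) = 1.4×10⁻⁴ × 2.3×10⁹ / (1025 × 3970) ≈ 0.07913 m

7.91 cm of thermosteric rise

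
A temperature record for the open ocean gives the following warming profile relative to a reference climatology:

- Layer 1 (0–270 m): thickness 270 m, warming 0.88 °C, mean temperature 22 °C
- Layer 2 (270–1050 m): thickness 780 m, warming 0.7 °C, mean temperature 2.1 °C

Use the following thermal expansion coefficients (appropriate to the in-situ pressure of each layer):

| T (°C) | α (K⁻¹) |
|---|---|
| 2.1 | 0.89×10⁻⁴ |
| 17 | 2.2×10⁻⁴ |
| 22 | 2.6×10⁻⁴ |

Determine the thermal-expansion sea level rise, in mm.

Layer 1 at 22 °C → α = 2.6×10⁻⁴ K⁻¹
Layer 2 at 2.1 °C → α = 0.89×10⁻⁴ K⁻¹
2.6×10⁻⁴ × 0.88 × 270 = 0.061776 m
0.7 × 0.89×10⁻⁴ × 780 = 0.048594 m
Δh = 0.061776 + 0.048594 = 0.11037 m ≈ 110 mm

Δh ≈ 110 mm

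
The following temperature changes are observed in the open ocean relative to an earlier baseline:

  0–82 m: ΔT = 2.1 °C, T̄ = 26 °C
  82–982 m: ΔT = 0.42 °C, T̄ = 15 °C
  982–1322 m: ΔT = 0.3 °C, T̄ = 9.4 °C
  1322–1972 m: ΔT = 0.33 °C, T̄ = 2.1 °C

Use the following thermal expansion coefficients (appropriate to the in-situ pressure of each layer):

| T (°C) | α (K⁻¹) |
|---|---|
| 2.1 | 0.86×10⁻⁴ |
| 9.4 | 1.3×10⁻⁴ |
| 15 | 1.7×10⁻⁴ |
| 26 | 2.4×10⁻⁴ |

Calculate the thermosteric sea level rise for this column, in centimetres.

about 13.7 cm

Layer 1 at 26 °C → α = 2.4×10⁻⁴ K⁻¹
Layer 2 at 15 °C → α = 1.7×10⁻⁴ K⁻¹
Layer 3 at 9.4 °C → α = 1.3×10⁻⁴ K⁻¹
Layer 4 at 2.1 °C → α = 0.86×10⁻⁴ K⁻¹
Layer 1: 2.4×10⁻⁴ × 82 × 2.1 = 0.041328 m
Layer 2: 0.42 × 1.7×10⁻⁴ × 900 = 0.06426 m
340 × 0.3 × 1.3×10⁻⁴ = 0.01326 m
0.86×10⁻⁴ × 650 × 0.33 = 0.018447 m
Δh = 0.041328 + 0.06426 + 0.01326 + 0.018447 = 0.137295 m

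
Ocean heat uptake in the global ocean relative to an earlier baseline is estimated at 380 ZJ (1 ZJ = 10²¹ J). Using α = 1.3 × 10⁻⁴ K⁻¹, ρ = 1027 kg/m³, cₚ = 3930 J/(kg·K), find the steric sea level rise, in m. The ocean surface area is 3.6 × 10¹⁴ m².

Per unit area: Q = 380×10²¹ / (3.6×10¹⁴) ≈ 1.056×10⁹ J/m²
Δh = αQ/(ρcₚ) = 1.3×10⁻⁴ × 1.056×10⁹ / (1027 × 3930) ≈ 0.034013 m

Δh ≈ 0.0340 m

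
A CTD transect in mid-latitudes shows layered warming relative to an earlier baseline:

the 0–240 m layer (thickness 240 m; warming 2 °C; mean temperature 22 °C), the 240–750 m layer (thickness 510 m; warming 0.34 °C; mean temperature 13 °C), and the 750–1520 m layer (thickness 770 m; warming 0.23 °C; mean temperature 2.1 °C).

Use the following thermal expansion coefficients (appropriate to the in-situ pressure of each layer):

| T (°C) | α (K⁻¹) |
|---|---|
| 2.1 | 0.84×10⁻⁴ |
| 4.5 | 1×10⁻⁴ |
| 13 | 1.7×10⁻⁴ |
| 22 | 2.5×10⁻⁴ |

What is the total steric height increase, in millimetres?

Layer 1 at 22 °C → α = 2.5×10⁻⁴ K⁻¹
Layer 2 at 13 °C → α = 1.7×10⁻⁴ K⁻¹
Layer 3 at 2.1 °C → α = 0.84×10⁻⁴ K⁻¹
2 × 2.5×10⁻⁴ × 240 = 0.12000 m
Layer 2: 1.7×10⁻⁴ × 0.34 × 510 = 0.029478 m
Layer 3: 0.23 × 0.84×10⁻⁴ × 770 = 0.0148764 m
Δh = 0.12000 + 0.029478 + 0.0148764 = 0.1643544 m ≈ 160 mm

160 mm of thermosteric rise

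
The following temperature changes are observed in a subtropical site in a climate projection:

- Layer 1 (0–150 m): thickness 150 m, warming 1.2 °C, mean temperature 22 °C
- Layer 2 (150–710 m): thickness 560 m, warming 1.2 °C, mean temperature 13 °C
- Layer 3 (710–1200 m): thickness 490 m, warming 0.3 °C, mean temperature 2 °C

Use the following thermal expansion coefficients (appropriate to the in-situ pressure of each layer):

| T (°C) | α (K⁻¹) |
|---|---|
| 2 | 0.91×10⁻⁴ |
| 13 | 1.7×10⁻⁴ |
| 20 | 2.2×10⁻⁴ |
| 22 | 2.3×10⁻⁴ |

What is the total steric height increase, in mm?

169 mm of thermosteric rise

Layer 1 at 22 °C → α = 2.3×10⁻⁴ K⁻¹
Layer 2 at 13 °C → α = 1.7×10⁻⁴ K⁻¹
Layer 3 at 2 °C → α = 0.91×10⁻⁴ K⁻¹
0–150 m: 150 × 2.3×10⁻⁴ × 1.2 = 0.04140 m
Layer 2: 560 × 1.2 × 1.7×10⁻⁴ = 0.11424 m
710–1200 m: 0.3 × 490 × 0.91×10⁻⁴ = 0.013377 m
Δh = 0.04140 + 0.11424 + 0.013377 = 0.169017 m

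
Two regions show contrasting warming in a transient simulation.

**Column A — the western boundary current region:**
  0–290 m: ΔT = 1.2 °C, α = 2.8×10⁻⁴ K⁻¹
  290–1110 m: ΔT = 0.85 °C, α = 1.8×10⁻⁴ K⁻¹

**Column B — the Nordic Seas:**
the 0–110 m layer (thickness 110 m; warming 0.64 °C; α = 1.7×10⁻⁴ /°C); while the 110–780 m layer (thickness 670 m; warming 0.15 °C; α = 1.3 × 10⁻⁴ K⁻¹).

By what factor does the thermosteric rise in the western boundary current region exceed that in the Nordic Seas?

A 0–290 m: 1.2 × 290 × 2.8×10⁻⁴ = 0.09744 m
A 290–1110 m: 1.8×10⁻⁴ × 820 × 0.85 = 0.12546 m
A total: 0.22290 m
B 1.7×10⁻⁴ × 110 × 0.64 = 0.011968 m
B 670 × 1.3×10⁻⁴ × 0.15 = 0.013065 m
B total: 0.025033 m
Ratio: 0.22290 / 0.025033 ≈ 8.904

8.90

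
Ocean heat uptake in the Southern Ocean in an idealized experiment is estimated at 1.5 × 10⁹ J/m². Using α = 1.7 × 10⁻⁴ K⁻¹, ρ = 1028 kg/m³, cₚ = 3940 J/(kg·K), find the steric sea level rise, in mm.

Δh = αQ/(ρcₚ) = 1.7×10⁻⁴ × 1.5×10⁹ / (1028 × 3940) ≈ 0.062958 m

Δh = 63 mm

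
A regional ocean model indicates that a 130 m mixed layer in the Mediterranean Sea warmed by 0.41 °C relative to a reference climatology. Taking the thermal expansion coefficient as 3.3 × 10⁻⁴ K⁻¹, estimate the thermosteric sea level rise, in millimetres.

Δh = αΔT·H = 3.3×10⁻⁴ × 0.41 × 130 = 0.017589 m

Δh = 18 mm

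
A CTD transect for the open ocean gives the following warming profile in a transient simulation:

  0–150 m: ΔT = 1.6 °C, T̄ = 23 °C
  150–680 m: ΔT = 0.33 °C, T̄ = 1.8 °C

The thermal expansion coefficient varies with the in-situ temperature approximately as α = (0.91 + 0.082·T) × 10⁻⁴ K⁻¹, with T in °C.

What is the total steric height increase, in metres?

Layer 1: α = (0.91 + 0.082×23)×10⁻⁴ = 2.796×10⁻⁴ K⁻¹
Layer 2: α = (0.91 + 0.082×1.8)×10⁻⁴ = 1.0576×10⁻⁴ K⁻¹
150 × 1.6 × 2.796×10⁻⁴ = 0.067104 m
Layer 2: 530 × 0.33 × 1.0576×10⁻⁴ = 0.018497424 m
Δh = 0.067104 + 0.018497424 = 0.085601424 m ≈ 0.086 m

0.086 m of thermosteric rise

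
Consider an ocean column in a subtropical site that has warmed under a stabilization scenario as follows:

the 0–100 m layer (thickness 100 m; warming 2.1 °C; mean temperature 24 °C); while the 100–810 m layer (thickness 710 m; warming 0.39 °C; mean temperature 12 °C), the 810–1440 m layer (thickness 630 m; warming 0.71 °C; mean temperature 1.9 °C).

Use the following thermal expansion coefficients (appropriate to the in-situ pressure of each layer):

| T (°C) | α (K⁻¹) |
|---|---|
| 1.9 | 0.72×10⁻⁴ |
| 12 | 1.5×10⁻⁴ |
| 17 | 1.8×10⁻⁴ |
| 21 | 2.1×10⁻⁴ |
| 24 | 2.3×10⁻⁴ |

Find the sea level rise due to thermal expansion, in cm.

Layer 1 at 24 °C → α = 2.3×10⁻⁴ K⁻¹
Layer 2 at 12 °C → α = 1.5×10⁻⁴ K⁻¹
Layer 3 at 1.9 °C → α = 0.72×10⁻⁴ K⁻¹
2.1 × 2.3×10⁻⁴ × 100 = 0.04830 m
1.5×10⁻⁴ × 0.39 × 710 = 0.041535 m
0.71 × 630 × 0.72×10⁻⁴ = 0.0322056 m
Δh = 0.04830 + 0.041535 + 0.0322056 = 0.1220406 m

Δh ≈ 12.2 cm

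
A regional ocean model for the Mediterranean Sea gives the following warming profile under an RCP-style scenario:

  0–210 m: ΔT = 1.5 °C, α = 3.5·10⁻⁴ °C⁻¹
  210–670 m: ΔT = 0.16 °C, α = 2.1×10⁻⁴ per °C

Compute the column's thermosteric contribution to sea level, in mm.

0–210 m: 3.5×10⁻⁴ × 210 × 1.5 = 0.11025 m
460 × 0.16 × 2.1×10⁻⁴ = 0.015456 m
Δh = 0.11025 + 0.015456 = 0.125706 m ≈ 126 mm

126 mm of thermosteric rise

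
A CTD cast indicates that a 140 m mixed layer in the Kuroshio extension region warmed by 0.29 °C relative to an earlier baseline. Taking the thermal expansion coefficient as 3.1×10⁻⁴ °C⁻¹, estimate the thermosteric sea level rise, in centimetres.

Δh = αΔT·H = 3.1×10⁻⁴ × 0.29 × 140 = 0.012586 m

1.26 cm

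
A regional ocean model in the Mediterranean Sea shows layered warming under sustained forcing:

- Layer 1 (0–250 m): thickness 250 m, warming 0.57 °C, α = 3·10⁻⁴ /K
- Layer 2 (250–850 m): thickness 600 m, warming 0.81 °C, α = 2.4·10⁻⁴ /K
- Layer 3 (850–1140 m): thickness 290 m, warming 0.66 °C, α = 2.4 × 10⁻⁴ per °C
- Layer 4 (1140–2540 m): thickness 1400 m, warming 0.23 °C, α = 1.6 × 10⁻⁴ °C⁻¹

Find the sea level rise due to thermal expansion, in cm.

0–250 m: 0.57 × 250 × 3×10⁻⁴ = 0.04275 m
250–850 m: 600 × 2.4×10⁻⁴ × 0.81 = 0.11664 m
0.66 × 290 × 2.4×10⁻⁴ = 0.045936 m
1140–2540 m: 1400 × 1.6×10⁻⁴ × 0.23 = 0.05152 m
Δh = 0.04275 + 0.11664 + 0.045936 + 0.05152 = 0.256846 m ≈ 25.7 cm

about 25.7 cm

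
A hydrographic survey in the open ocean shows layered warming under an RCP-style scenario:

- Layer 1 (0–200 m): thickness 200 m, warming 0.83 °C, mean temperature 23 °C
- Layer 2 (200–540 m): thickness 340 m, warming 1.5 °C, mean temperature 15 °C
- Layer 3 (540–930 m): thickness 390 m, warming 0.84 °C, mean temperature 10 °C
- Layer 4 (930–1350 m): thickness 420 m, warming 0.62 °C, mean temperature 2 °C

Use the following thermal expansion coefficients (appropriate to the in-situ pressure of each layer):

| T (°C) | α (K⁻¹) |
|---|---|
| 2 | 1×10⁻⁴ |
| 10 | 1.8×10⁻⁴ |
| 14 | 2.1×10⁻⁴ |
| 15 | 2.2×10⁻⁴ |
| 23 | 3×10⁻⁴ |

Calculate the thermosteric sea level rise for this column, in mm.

Layer 1 at 23 °C → α = 3×10⁻⁴ K⁻¹
Layer 2 at 15 °C → α = 2.2×10⁻⁴ K⁻¹
Layer 3 at 10 °C → α = 1.8×10⁻⁴ K⁻¹
Layer 4 at 2 °C → α = 1×10⁻⁴ K⁻¹
200 × 3×10⁻⁴ × 0.83 = 0.04980 m
Layer 2: 340 × 2.2×10⁻⁴ × 1.5 = 0.11220 m
390 × 0.84 × 1.8×10⁻⁴ = 0.058968 m
Layer 4: 0.62 × 1×10⁻⁴ × 420 = 0.02604 m
Δh = 0.04980 + 0.11220 + 0.058968 + 0.02604 = 0.247008 m

250 mm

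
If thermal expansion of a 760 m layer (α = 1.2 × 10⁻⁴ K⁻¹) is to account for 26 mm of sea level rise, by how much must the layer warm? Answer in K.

ΔT ≈ 0.29 K

ΔT = Δh/(αH) = 0.026 / (1.2×10⁻⁴ × 760) ≈ 0.2851 K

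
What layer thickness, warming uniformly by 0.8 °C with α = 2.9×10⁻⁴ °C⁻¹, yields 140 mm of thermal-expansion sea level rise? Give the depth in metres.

H = Δh/(αΔT) = 0.14 / (2.9×10⁻⁴ × 0.8) ≈ 603.4 m

about 603 m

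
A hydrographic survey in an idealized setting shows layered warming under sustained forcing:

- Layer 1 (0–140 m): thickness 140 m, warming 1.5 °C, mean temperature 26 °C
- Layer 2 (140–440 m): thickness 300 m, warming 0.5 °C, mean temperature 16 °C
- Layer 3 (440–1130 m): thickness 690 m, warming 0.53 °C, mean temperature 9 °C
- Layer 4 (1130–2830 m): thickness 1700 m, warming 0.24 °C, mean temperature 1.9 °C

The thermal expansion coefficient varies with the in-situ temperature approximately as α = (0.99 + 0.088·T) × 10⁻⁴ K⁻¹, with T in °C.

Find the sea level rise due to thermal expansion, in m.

0.22 m of thermosteric rise

Layer 1: α = (0.99 + 0.088×26)×10⁻⁴ = 3.278×10⁻⁴ K⁻¹
Layer 2: α = (0.99 + 0.088×16)×10⁻⁴ = 2.398×10⁻⁴ K⁻¹
Layer 3: α = (0.99 + 0.088×9)×10⁻⁴ = 1.782×10⁻⁴ K⁻¹
Layer 4: α = (0.99 + 0.088×1.9)×10⁻⁴ = 1.1572×10⁻⁴ K⁻¹
3.278×10⁻⁴ × 140 × 1.5 = 0.068838 m
2.398×10⁻⁴ × 0.5 × 300 = 0.03597 m
0.53 × 690 × 1.782×10⁻⁴ = 0.06516774 m
1130–2830 m: 1.1572×10⁻⁴ × 0.24 × 1700 = 0.04721376 m
Δh = 0.068838 + 0.03597 + 0.06516774 + 0.04721376 = 0.2171895 m ≈ 0.22 m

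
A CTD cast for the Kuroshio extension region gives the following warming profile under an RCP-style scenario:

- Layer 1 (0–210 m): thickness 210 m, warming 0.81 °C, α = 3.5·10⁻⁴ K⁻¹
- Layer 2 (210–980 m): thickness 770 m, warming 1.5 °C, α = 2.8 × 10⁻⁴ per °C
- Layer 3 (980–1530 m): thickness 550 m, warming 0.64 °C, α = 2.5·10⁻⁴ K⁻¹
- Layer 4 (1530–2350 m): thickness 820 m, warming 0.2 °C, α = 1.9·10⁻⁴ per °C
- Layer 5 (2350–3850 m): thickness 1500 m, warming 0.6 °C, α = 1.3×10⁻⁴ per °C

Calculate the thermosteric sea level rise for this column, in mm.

Layer 1: 3.5×10⁻⁴ × 210 × 0.81 = 0.059535 m
210–980 m: 2.8×10⁻⁴ × 1.5 × 770 = 0.32340 m
Layer 3: 0.64 × 550 × 2.5×10⁻⁴ = 0.08800 m
Layer 4: 0.2 × 1.9×10⁻⁴ × 820 = 0.03116 m
Layer 5: 1500 × 0.6 × 1.3×10⁻⁴ = 0.11700 m
Δh = 0.059535 + 0.32340 + 0.08800 + 0.03116 + 0.11700 = 0.619095 m ≈ 619 mm

Δh = 619 mm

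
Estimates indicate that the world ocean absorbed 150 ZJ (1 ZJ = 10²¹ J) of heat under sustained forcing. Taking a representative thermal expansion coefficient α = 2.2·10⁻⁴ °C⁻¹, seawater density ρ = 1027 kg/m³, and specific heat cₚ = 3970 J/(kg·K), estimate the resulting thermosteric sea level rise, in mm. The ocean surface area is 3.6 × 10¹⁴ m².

22.5 mm of thermosteric rise

Per unit area: Q = 150×10²¹ / (3.6×10¹⁴) ≈ 4.167×10⁸ J/m²
Δh = αQ/(ρcₚ) = 2.2×10⁻⁴ × 4.167×10⁸ / (1027 × 3970) ≈ 0.022485 m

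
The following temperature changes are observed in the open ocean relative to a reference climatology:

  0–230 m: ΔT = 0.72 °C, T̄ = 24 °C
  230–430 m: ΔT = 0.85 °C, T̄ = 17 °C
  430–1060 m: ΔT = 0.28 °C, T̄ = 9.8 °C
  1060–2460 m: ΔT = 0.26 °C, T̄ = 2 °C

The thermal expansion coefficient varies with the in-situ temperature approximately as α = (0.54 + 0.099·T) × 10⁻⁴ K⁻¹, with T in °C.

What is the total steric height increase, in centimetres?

about 14.0 cm

Layer 1: α = (0.54 + 0.099×24)×10⁻⁴ = 2.916×10⁻⁴ K⁻¹
Layer 2: α = (0.54 + 0.099×17)×10⁻⁴ = 2.223×10⁻⁴ K⁻¹
Layer 3: α = (0.54 + 0.099×9.8)×10⁻⁴ = 1.5102×10⁻⁴ K⁻¹
Layer 4: α = (0.54 + 0.099×2)×10⁻⁴ = 0.738×10⁻⁴ K⁻¹
230 × 2.916×10⁻⁴ × 0.72 = 0.04828896 m
230–430 m: 0.85 × 2.223×10⁻⁴ × 200 = 0.037791 m
Layer 3: 1.5102×10⁻⁴ × 0.28 × 630 = 0.026639928 m
0.738×10⁻⁴ × 1400 × 0.26 = 0.0268632 m
Δh = 0.04828896 + 0.037791 + 0.026639928 + 0.0268632 = 0.139583088 m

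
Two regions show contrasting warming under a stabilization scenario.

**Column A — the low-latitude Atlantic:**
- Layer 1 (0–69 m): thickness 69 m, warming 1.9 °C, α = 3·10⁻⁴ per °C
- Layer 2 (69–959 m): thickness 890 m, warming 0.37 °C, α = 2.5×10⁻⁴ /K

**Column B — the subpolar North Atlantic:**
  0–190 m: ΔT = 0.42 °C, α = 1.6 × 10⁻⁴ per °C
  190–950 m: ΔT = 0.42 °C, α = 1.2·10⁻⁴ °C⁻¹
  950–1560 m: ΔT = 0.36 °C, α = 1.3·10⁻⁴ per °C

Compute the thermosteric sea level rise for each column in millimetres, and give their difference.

A 1.9 × 69 × 3×10⁻⁴ = 0.03933 m
A Layer 2: 2.5×10⁻⁴ × 0.37 × 890 = 0.082325 m
A total: 0.121655 m
B 0–190 m: 0.42 × 190 × 1.6×10⁻⁴ = 0.012768 m
B Layer 2: 760 × 1.2×10⁻⁴ × 0.42 = 0.038304 m
B Layer 3: 1.3×10⁻⁴ × 610 × 0.36 = 0.028548 m
B total: 0.07962 m
Difference: 0.121655 − 0.07962 = 0.042035 m

A: 122 mm; B: 79.6 mm; difference 42.0 mm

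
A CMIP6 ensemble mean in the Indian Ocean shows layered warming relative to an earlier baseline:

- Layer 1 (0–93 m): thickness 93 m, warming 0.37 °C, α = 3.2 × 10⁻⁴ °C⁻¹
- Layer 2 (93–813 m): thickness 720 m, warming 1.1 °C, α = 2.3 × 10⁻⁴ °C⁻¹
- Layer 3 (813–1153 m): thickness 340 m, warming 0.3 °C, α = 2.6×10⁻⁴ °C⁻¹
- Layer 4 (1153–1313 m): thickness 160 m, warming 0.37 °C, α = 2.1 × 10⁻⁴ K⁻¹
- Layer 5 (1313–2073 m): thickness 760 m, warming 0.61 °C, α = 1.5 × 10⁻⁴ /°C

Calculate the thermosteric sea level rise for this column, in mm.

300 mm of thermosteric rise

0–93 m: 3.2×10⁻⁴ × 0.37 × 93 = 0.0110112 m
720 × 2.3×10⁻⁴ × 1.1 = 0.18216 m
2.6×10⁻⁴ × 340 × 0.3 = 0.02652 m
Layer 4: 2.1×10⁻⁴ × 0.37 × 160 = 0.012432 m
760 × 0.61 × 1.5×10⁻⁴ = 0.06954 m
Δh = 0.0110112 + 0.18216 + 0.02652 + 0.012432 + 0.06954 = 0.3016632 m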